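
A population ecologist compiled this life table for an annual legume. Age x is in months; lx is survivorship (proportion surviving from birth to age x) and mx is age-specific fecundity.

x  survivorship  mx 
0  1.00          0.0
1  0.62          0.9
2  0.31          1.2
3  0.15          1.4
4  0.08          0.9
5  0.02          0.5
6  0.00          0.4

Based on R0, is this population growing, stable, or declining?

R0 = Σ lx·mx = 0 + 0.558 + 0.372 + 0.21 + 0.072 + 0.01 + 0 = 1.222
R0 > 1, so the population is growing.

growing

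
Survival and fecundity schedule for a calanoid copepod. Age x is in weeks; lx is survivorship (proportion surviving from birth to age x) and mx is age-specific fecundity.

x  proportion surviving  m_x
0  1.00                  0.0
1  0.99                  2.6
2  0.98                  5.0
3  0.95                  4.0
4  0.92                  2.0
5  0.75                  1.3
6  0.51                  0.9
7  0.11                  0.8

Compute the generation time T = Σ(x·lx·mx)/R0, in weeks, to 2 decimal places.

2.69

lx·mx: 0, 2.574, 4.9, 3.8, 1.84, 0.975, 0.459, 0.088 → R0 = 14.636
x·lx·mx: 0, 2.574, 9.8, 11.4, 7.36, 4.875, 2.754, 0.616 → Σ = 39.379
T = 39.379 / 14.636 = 2.690558… → 2.69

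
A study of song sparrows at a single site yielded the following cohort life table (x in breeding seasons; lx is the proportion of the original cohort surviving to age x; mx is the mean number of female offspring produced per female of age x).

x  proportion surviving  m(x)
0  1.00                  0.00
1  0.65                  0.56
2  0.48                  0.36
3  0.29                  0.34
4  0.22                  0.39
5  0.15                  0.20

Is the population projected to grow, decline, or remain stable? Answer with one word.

R0 = Σ lx·mx = 0 + 0.364 + 0.1728 + 0.0986 + 0.0858 + 0.03 = 0.7512
R0 < 1, so the population is declining.

declining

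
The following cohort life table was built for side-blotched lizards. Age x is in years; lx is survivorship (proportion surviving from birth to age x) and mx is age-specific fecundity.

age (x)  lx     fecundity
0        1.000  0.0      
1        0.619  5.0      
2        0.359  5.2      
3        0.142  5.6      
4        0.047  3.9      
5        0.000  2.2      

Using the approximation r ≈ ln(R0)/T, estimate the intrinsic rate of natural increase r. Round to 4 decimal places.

R0 = Σ lx·mx = 0 + 3.095 + 1.8668 + 0.7952 + 0.1833 + 0 = 5.9403
Σ x·lx·mx = 9.9474; T = 9.9474/5.9403 = 1.67456…
r ≈ ln(R0)/T = ln(5.9403)/1.67456… = 1.064015… → 1.0640

1.0640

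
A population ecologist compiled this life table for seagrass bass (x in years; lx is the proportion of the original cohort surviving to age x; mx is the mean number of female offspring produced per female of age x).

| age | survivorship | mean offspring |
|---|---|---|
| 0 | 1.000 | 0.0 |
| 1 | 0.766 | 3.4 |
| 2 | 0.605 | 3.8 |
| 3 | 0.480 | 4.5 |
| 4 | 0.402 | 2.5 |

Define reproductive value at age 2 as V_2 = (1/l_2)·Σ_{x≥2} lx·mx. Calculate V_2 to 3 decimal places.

lx·mx for x ≥ 2: 2.299, 2.16, 1.005 → sum = 5.464
V_2 = 5.464 / l_2 = 5.464 / 0.605 = 9.031405… → 9.031

9.031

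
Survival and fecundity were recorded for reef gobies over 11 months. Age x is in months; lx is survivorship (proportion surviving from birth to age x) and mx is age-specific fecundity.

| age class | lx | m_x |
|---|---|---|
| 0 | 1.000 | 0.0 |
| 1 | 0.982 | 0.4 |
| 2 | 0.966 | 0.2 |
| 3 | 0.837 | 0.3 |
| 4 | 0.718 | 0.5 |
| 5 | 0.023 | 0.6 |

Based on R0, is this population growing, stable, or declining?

growing

R0 = Σ lx·mx = 0 + 0.3928 + 0.1932 + 0.2511 + 0.359 + 0.0138 = 1.2099
R0 > 1, so the population is growing.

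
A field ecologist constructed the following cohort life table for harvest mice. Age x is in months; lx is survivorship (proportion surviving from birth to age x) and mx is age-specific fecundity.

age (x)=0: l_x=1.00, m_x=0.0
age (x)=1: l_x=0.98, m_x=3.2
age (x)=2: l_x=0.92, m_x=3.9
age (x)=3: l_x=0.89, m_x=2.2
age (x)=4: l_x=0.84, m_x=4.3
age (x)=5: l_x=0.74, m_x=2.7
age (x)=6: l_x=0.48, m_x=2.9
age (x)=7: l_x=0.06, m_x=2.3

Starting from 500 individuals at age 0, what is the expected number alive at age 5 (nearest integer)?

370

Expected survivors = N0 · l_5 = 500 × 0.74 = 370 → 370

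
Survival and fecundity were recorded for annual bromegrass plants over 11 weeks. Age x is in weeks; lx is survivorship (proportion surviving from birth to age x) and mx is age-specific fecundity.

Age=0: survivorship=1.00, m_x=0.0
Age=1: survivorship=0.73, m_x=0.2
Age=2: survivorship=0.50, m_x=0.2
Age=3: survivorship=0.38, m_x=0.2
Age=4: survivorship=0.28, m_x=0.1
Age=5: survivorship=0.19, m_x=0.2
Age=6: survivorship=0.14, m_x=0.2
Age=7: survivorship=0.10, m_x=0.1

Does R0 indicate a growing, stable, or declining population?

R0 = Σ lx·mx = 0 + 0.146 + 0.1 + 0.076 + 0.028 + 0.038 + 0.028 + 0.01 = 0.426
R0 < 1, so the population is declining.

declining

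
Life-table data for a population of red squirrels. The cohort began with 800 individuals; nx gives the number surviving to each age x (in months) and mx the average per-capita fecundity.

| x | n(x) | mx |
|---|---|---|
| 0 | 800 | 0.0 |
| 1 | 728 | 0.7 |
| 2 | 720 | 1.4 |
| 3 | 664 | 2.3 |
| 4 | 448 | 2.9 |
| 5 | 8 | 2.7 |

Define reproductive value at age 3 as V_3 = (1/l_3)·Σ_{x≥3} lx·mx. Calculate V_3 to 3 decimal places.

4.289

lx = nx/n0 = nx/800: 1, 0.91, 0.9, 0.83, 0.56, 0.01
lx·mx for x ≥ 3: 1.909, 1.624, 0.027 → sum = 3.56
V_3 = 3.56 / l_3 = 3.56 / 0.83 = 4.289157… → 4.289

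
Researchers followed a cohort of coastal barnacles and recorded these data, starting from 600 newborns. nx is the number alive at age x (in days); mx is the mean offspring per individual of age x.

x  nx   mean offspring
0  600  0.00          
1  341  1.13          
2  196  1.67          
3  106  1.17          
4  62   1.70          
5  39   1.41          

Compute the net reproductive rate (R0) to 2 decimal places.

lx = nx/n0 = nx/600: 1, 0.56833…, 0.32667…, 0.17667…, 0.10333…, 0.065
lx·mx by age: 0, 0.642217…, 0.545533…, 0.2067…, 0.175667…, 0.09165
R0 = Σ lx·mx = 1.661767… → 1.66

1.66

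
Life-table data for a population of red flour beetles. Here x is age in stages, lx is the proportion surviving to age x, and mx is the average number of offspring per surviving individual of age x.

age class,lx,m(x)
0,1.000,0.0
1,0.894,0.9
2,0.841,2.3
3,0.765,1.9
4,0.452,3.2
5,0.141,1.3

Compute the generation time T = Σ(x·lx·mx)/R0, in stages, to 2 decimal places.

lx·mx: 0, 0.8046, 1.9343, 1.4535, 1.4464, 0.1833 → R0 = 5.8221
x·lx·mx: 0, 0.8046, 3.8686, 4.3605, 5.7856, 0.9165 → Σ = 15.7358
T = 15.7358 / 5.8221 = 2.70277… → 2.70

2.70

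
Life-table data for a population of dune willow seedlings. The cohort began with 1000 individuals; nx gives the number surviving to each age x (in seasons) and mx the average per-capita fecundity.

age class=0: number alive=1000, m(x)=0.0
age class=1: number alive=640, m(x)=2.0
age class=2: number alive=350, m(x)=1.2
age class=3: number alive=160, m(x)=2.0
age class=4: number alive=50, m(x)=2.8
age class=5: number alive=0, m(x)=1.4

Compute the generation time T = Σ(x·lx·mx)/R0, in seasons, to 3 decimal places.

lx = nx/n0 = nx/1000: 1, 0.64, 0.35, 0.16, 0.05, 0
lx·mx: 0, 1.28, 0.42, 0.32, 0.14, 0 → R0 = 2.16
x·lx·mx: 0, 1.28, 0.84, 0.96, 0.56, 0 → Σ = 3.64
T = 3.64 / 2.16 = 1.685185… → 1.685

1.685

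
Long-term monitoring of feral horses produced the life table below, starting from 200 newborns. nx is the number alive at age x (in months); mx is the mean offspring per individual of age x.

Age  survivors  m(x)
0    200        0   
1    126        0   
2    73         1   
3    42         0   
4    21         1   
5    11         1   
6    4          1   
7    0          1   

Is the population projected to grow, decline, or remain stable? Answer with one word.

declining

lx = nx/n0 = nx/200: 1, 0.63, 0.365, 0.21, 0.105, 0.055, 0.02, 0
R0 = Σ lx·mx = 0 + 0 + 0.365 + 0 + 0.105 + 0.055 + 0.02 + 0 = 0.545
R0 < 1, so the population is declining.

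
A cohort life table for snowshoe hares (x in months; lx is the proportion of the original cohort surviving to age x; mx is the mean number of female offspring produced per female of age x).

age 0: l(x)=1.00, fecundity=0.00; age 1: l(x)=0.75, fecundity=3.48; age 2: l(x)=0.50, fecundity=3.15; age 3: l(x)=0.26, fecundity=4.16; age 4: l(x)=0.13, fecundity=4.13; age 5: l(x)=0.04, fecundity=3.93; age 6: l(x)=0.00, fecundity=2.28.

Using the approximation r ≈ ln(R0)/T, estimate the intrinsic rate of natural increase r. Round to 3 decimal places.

R0 = Σ lx·mx = 0 + 2.61 + 1.575 + 1.0816 + 0.5369 + 0.1572 + 0 = 5.9607
Σ x·lx·mx = 11.9384; T = 11.9384/5.9607 = 2.00285…
r ≈ ln(R0)/T = ln(5.9607)/2.00285… = 0.89132… → 0.891

0.891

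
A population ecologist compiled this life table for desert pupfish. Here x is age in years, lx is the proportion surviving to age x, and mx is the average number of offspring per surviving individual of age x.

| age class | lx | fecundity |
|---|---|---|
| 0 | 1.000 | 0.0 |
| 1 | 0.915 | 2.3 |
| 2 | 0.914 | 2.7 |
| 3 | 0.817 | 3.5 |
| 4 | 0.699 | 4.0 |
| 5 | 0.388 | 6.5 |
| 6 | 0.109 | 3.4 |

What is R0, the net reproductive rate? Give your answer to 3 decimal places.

13.120

lx·mx by age: 0, 2.1045, 2.4678, 2.8595, 2.796, 2.522, 0.3706
R0 = Σ lx·mx = 13.1204 → 13.120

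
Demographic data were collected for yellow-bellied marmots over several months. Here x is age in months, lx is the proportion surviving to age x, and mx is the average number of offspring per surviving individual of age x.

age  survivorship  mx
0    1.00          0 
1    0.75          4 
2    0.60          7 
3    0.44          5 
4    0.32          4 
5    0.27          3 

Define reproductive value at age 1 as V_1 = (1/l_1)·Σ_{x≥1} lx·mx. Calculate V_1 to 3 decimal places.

lx·mx for x ≥ 1: 3, 4.2, 2.2, 1.28, 0.81 → sum = 11.49
V_1 = 11.49 / l_1 = 11.49 / 0.75 = 15.32 → 15.320

15.320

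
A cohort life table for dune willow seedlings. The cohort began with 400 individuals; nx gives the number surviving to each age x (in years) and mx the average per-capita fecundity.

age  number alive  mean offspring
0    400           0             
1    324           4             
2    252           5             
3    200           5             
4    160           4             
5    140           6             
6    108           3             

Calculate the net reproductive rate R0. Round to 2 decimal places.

lx = nx/n0 = nx/400: 1, 0.81, 0.63, 0.5, 0.4, 0.35, 0.27
lx·mx by age: 0, 3.24, 3.15, 2.5, 1.6, 2.1, 0.81
R0 = Σ lx·mx = 13.4 → 13.40

13.40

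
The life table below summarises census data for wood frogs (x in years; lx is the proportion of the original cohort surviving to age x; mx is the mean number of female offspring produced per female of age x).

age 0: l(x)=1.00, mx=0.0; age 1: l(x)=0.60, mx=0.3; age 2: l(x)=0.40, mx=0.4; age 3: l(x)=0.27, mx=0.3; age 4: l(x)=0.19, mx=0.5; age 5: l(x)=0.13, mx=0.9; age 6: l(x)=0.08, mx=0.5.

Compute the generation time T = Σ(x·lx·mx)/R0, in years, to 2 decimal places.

lx·mx: 0, 0.18, 0.16, 0.081, 0.095, 0.117, 0.04 → R0 = 0.673
x·lx·mx: 0, 0.18, 0.32, 0.243, 0.38, 0.585, 0.24 → Σ = 1.948
T = 1.948 / 0.673 = 2.894502… → 2.89

2.89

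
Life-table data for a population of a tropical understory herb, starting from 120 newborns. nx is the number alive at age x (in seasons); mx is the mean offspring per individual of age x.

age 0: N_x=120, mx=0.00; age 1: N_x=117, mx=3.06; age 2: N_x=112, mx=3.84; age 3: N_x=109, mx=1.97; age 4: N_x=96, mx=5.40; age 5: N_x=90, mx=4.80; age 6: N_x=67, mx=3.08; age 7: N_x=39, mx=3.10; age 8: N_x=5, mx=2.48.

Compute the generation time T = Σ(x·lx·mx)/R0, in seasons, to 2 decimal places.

lx = nx/n0 = nx/120: 1, 0.975, 0.93333…, 0.90833…, 0.8, 0.75, 0.55833…, 0.325, 0.04167…
lx·mx: 0, 2.9835, 3.584…, 1.789417…, 4.32, 3.6, 1.719667…, 1.0075, 0.103333… → R0 = 19.107417…
x·lx·mx: 0, 2.9835, 7.168…, 5.36825…, 17.28, 18, 10.318…, 7.0525, 0.826667… → Σ = 68.996917…
T = 68.996917… / 19.107417… = 3.611002… → 3.61

3.61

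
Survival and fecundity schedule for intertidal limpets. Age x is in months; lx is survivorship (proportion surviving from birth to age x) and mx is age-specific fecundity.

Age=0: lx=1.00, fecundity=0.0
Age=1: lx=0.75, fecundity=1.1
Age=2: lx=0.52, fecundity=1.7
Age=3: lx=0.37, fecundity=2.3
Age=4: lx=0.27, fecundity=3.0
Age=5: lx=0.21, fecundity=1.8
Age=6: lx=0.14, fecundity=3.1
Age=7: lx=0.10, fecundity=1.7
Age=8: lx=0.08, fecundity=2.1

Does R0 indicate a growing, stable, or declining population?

R0 = Σ lx·mx = 0 + 0.825 + 0.884 + 0.851 + 0.81 + 0.378 + 0.434 + 0.17 + 0.168 = 4.52
R0 > 1, so the population is growing.

growing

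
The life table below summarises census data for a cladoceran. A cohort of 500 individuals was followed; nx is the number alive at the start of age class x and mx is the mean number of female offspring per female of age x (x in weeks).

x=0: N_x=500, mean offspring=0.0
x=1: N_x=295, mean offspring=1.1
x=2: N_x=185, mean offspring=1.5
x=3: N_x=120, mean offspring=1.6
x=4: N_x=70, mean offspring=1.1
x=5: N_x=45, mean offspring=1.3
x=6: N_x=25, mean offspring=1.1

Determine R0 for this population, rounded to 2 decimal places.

1.91

lx = nx/n0 = nx/500: 1, 0.59, 0.37, 0.24, 0.14, 0.09, 0.05
lx·mx by age: 0, 0.649, 0.555, 0.384, 0.154, 0.117, 0.055
R0 = Σ lx·mx = 1.914 → 1.91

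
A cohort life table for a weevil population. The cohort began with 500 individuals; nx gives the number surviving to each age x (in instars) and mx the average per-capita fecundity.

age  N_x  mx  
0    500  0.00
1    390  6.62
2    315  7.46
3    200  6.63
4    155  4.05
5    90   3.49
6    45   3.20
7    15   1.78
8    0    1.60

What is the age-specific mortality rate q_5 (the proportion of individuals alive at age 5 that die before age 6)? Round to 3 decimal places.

0.500

lx = nx/n0 = nx/500: 1, 0.78, 0.63, 0.4, 0.31, 0.18, 0.09, 0.03, 0
q_5 = (l_5 − l_6) / l_5 = (0.18 − 0.09) / 0.18
     = 0.09 / 0.18 = 0.5 → 0.500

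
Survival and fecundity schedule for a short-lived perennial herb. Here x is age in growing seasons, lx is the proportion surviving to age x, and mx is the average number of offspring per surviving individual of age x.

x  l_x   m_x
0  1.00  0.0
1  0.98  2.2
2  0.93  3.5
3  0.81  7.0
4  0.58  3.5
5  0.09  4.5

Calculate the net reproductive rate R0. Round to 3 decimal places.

lx·mx by age: 0, 2.156, 3.255, 5.67, 2.03, 0.405
R0 = Σ lx·mx = 13.516 → 13.516

13.516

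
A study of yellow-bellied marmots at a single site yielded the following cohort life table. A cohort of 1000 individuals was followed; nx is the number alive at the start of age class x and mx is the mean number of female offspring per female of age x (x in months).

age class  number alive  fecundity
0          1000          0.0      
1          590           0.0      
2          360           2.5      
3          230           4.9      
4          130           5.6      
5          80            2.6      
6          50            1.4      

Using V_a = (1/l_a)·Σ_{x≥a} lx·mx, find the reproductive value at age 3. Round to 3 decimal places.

lx = nx/n0 = nx/1000: 1, 0.59, 0.36, 0.23, 0.13, 0.08, 0.05
lx·mx for x ≥ 3: 1.127, 0.728, 0.208, 0.07 → sum = 2.133
V_3 = 2.133 / l_3 = 2.133 / 0.23 = 9.273913… → 9.274

9.274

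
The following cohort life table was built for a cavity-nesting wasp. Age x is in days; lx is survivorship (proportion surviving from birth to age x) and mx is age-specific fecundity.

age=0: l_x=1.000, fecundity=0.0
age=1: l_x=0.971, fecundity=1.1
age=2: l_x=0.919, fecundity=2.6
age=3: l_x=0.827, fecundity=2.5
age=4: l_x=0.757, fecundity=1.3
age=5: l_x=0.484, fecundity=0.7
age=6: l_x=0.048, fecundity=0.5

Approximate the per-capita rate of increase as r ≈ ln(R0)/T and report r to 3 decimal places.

0.743

R0 = Σ lx·mx = 0 + 1.0681 + 2.3894 + 2.0675 + 0.9841 + 0.3388 + 0.024 = 6.8719
Σ x·lx·mx = 17.8238; T = 17.8238/6.8719 = 2.59372…
r ≈ ln(R0)/T = ln(6.8719)/2.59372… = 0.74312… → 0.743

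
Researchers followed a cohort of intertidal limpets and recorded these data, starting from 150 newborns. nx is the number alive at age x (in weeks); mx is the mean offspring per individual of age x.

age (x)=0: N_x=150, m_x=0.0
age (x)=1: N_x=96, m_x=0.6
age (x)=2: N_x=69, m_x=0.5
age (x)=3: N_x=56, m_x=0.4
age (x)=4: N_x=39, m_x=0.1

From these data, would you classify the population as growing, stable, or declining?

declining

lx = nx/n0 = nx/150: 1, 0.64, 0.46, 0.37333…, 0.26
R0 = Σ lx·mx = 0 + 0.384 + 0.23 + 0.149333… + 0.026 = 0.789333…
R0 < 1, so the population is declining.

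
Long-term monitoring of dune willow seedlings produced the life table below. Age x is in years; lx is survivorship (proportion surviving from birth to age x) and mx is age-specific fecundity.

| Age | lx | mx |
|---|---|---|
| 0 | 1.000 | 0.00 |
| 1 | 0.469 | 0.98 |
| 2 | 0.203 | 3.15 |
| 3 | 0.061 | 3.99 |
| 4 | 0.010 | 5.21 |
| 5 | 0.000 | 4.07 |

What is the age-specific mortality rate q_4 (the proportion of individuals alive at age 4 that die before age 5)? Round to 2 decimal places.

q_4 = (l_4 − l_5) / l_4 = (0.01 − 0) / 0.01
     = 0.01 / 0.01 = 1 → 1.00

1.00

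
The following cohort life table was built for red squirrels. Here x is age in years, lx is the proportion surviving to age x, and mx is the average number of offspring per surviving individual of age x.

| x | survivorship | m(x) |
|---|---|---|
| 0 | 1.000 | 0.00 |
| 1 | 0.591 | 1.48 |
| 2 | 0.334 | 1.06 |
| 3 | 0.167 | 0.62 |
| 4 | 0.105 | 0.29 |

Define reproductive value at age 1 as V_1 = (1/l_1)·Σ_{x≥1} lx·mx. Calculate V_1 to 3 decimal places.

lx·mx for x ≥ 1: 0.87468, 0.35404, 0.10354, 0.03045 → sum = 1.36271
V_1 = 1.36271 / l_1 = 1.36271 / 0.591 = 2.30577… → 2.306

2.306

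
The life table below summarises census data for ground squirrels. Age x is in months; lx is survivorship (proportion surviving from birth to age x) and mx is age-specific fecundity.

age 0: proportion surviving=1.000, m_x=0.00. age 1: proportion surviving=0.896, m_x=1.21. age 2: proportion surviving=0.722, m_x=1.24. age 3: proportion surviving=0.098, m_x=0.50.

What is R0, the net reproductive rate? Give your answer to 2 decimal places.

2.03

lx·mx by age: 0, 1.08416, 0.89528, 0.049
R0 = Σ lx·mx = 2.02844 → 2.03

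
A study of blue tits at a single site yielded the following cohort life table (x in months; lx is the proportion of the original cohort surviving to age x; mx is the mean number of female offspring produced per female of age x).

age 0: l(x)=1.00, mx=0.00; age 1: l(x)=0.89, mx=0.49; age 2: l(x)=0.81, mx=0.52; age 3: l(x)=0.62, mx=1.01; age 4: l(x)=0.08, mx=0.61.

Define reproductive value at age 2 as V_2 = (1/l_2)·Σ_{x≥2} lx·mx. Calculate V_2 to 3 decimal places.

1.353

lx·mx for x ≥ 2: 0.4212, 0.6262, 0.0488 → sum = 1.0962
V_2 = 1.0962 / l_2 = 1.0962 / 0.81 = 1.353333… → 1.353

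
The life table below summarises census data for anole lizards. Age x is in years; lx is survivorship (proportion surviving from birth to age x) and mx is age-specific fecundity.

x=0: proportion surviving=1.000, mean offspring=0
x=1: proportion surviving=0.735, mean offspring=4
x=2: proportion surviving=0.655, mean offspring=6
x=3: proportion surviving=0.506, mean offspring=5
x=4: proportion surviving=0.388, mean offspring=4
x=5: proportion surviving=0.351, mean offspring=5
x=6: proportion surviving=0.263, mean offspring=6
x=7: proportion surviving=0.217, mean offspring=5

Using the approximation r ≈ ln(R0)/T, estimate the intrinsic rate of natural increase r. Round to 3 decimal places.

R0 = Σ lx·mx = 0 + 2.94 + 3.93 + 2.53 + 1.552 + 1.755 + 1.578 + 1.085 = 15.37
Σ x·lx·mx = 50.436; T = 50.436/15.37 = 3.28146…
r ≈ ln(R0)/T = ln(15.37)/3.28146… = 0.83268… → 0.833

0.833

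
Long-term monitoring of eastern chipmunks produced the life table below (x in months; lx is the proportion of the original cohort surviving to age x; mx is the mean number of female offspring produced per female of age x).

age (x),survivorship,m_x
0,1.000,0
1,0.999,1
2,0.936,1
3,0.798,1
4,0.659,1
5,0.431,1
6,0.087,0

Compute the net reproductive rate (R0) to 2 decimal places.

lx·mx by age: 0, 0.999, 0.936, 0.798, 0.659, 0.431, 0
R0 = Σ lx·mx = 3.823 → 3.82

3.82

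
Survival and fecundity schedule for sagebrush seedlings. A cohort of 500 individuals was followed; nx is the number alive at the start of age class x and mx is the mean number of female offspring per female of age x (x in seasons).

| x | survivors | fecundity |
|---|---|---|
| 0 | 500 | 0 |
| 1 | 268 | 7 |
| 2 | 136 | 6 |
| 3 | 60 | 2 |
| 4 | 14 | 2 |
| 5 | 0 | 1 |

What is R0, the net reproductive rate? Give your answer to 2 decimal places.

lx = nx/n0 = nx/500: 1, 0.536, 0.272, 0.12, 0.028, 0
lx·mx by age: 0, 3.752, 1.632, 0.24, 0.056, 0
R0 = Σ lx·mx = 5.68 → 5.68

5.68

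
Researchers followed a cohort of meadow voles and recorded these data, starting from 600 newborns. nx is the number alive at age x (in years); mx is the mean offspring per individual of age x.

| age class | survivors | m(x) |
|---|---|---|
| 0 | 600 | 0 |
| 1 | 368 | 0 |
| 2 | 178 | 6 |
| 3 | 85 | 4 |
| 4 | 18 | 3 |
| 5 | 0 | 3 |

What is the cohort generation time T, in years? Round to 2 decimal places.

lx = nx/n0 = nx/600: 1, 0.61333…, 0.29667…, 0.14167…, 0.03, 0
lx·mx: 0, 0, 1.78…, 0.566667…, 0.09, 0 → R0 = 2.436667…
x·lx·mx: 0, 0, 3.56…, 1.7…, 0.36, 0 → Σ = 5.62…
T = 5.62… / 2.436667… = 2.30643… → 2.31

2.31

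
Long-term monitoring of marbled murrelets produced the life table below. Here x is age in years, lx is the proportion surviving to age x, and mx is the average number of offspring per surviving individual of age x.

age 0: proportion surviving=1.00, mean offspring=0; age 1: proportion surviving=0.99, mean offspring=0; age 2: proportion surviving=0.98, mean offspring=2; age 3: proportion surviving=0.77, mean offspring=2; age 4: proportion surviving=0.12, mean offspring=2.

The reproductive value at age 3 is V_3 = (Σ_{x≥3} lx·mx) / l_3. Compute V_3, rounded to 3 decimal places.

lx·mx for x ≥ 3: 1.54, 0.24 → sum = 1.78
V_3 = 1.78 / l_3 = 1.78 / 0.77 = 2.311688… → 2.312

2.312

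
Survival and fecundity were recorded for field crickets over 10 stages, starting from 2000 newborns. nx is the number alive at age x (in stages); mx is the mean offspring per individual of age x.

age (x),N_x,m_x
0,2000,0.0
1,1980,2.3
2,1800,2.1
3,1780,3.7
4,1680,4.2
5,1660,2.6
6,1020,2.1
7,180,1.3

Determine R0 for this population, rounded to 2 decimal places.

14.33

lx = nx/n0 = nx/2000: 1, 0.99, 0.9, 0.89, 0.84, 0.83, 0.51, 0.09
lx·mx by age: 0, 2.277, 1.89, 3.293, 3.528, 2.158, 1.071, 0.117
R0 = Σ lx·mx = 14.334 → 14.33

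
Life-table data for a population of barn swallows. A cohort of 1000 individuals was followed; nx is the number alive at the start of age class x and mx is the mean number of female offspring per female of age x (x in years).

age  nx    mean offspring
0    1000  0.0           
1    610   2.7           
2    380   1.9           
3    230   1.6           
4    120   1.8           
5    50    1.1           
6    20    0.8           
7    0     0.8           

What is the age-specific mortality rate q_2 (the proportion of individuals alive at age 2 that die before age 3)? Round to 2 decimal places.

lx = nx/n0 = nx/1000: 1, 0.61, 0.38, 0.23, 0.12, 0.05, 0.02, 0
q_2 = (l_2 − l_3) / l_2 = (0.38 − 0.23) / 0.38
     = 0.15 / 0.38 = 0.394737… → 0.39

0.39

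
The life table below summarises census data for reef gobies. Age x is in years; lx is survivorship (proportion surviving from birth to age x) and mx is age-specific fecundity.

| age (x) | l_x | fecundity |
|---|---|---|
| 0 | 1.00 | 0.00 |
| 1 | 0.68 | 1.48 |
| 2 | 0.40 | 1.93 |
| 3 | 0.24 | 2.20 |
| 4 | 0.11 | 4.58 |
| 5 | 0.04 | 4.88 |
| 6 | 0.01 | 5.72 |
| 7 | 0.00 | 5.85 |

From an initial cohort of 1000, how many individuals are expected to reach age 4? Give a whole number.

110

Expected survivors = N0 · l_4 = 1000 × 0.11 = 110 → 110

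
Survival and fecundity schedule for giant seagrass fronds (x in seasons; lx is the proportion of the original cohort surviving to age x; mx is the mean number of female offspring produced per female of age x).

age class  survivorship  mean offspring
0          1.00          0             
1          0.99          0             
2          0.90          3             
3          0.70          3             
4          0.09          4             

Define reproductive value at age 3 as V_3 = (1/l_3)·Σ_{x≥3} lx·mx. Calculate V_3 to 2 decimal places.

lx·mx for x ≥ 3: 2.1, 0.36 → sum = 2.46
V_3 = 2.46 / l_3 = 2.46 / 0.7 = 3.514286… → 3.51

3.51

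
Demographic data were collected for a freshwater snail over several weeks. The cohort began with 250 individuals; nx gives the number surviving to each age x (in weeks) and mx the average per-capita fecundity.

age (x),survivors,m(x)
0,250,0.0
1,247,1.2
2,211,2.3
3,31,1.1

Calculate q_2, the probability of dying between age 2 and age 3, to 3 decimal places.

lx = nx/n0 = nx/250: 1, 0.988, 0.844, 0.124
q_2 = (l_2 − l_3) / l_2 = (0.844 − 0.124) / 0.844
     = 0.72 / 0.844 = 0.853081… → 0.853

0.853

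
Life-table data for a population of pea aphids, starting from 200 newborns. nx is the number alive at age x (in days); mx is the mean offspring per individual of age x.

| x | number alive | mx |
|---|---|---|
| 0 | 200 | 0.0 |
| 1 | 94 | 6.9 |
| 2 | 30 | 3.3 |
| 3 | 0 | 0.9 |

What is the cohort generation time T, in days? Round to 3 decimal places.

lx = nx/n0 = nx/200: 1, 0.47, 0.15, 0
lx·mx: 0, 3.243, 0.495, 0 → R0 = 3.738
x·lx·mx: 0, 3.243, 0.99, 0 → Σ = 4.233
T = 4.233 / 3.738 = 1.132424… → 1.132

1.132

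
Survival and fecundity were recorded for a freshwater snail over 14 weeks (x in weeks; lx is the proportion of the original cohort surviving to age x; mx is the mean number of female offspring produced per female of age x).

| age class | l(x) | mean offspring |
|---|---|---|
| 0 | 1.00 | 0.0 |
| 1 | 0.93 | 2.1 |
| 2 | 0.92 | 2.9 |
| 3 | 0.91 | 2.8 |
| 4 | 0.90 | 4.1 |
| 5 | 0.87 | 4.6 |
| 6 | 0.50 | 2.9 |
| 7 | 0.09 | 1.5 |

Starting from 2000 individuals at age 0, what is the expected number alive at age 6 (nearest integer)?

1000

Expected survivors = N0 · l_6 = 2000 × 0.50 = 1000 → 1000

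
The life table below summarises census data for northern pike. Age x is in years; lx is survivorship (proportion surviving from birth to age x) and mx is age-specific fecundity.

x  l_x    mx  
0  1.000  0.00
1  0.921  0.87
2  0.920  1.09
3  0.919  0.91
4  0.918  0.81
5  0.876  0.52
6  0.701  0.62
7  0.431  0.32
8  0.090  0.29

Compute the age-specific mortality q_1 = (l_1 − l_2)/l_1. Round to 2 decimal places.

q_1 = (l_1 − l_2) / l_1 = (0.921 − 0.92) / 0.921
     = 0.001 / 0.921 = 0.001086… → 0.00

0.00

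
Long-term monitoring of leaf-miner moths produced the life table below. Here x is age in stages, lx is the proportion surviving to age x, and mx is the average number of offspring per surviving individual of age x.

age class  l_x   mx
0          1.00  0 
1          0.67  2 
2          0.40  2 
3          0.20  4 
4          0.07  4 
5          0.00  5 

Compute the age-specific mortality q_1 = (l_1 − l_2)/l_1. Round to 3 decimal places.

0.403

q_1 = (l_1 − l_2) / l_1 = (0.67 − 0.4) / 0.67
     = 0.27 / 0.67 = 0.402985… → 0.403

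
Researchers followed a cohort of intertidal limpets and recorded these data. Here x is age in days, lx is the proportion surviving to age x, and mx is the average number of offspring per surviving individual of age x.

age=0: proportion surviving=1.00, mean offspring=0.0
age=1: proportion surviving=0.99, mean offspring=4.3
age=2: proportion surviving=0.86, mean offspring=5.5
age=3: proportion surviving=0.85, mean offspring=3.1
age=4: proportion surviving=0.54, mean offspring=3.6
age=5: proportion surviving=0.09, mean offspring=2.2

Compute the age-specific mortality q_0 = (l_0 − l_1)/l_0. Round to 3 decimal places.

q_0 = (l_0 − l_1) / l_0 = (1 − 0.99) / 1
     = 0.01 / 1 = 0.01 → 0.010

0.010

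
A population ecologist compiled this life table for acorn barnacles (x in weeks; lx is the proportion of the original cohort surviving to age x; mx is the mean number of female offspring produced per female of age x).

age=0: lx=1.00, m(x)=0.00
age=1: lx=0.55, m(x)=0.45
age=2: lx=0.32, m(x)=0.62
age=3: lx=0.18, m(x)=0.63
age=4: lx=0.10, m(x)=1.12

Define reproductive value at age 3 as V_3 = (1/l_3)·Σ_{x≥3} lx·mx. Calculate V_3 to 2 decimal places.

lx·mx for x ≥ 3: 0.1134, 0.112 → sum = 0.2254
V_3 = 0.2254 / l_3 = 0.2254 / 0.18 = 1.252222… → 1.25

1.25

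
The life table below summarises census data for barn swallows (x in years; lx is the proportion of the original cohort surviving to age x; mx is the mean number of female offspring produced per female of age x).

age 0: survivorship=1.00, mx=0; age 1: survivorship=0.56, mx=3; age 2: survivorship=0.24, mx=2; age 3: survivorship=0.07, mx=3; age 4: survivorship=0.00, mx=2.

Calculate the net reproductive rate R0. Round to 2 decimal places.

2.37

lx·mx by age: 0, 1.68, 0.48, 0.21, 0
R0 = Σ lx·mx = 2.37 → 2.37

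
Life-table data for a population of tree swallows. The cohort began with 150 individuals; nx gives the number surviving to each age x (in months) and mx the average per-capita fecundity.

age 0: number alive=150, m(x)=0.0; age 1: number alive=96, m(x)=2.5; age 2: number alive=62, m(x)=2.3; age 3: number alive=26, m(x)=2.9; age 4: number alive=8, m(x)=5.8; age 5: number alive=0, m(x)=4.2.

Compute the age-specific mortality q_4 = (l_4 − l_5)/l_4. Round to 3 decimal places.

1.000

lx = nx/n0 = nx/150: 1, 0.64, 0.41333…, 0.17333…, 0.05333…, 0
q_4 = (l_4 − l_5) / l_4 = (0.053333… − 0) / 0.053333…
     = 0.053333… / 0.053333… = 1 → 1.000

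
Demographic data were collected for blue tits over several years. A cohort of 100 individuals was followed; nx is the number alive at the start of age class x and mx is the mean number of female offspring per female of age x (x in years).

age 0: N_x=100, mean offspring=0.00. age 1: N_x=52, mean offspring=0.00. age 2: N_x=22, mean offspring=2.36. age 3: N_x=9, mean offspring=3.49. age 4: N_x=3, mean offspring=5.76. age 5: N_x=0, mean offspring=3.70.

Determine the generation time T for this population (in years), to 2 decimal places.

lx = nx/n0 = nx/100: 1, 0.52, 0.22, 0.09, 0.03, 0
lx·mx: 0, 0, 0.5192, 0.3141, 0.1728, 0 → R0 = 1.0061
x·lx·mx: 0, 0, 1.0384, 0.9423, 0.6912, 0 → Σ = 2.6719
T = 2.6719 / 1.0061 = 2.6557… → 2.66

2.66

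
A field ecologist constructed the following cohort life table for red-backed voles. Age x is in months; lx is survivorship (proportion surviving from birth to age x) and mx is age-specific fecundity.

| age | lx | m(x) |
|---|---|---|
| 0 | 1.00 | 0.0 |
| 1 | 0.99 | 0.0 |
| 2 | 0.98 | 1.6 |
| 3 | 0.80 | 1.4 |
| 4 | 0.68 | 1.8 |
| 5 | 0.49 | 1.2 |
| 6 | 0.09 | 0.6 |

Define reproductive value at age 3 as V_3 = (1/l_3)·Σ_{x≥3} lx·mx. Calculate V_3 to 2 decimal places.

3.73

lx·mx for x ≥ 3: 1.12, 1.224, 0.588, 0.054 → sum = 2.986
V_3 = 2.986 / l_3 = 2.986 / 0.8 = 3.7325 → 3.73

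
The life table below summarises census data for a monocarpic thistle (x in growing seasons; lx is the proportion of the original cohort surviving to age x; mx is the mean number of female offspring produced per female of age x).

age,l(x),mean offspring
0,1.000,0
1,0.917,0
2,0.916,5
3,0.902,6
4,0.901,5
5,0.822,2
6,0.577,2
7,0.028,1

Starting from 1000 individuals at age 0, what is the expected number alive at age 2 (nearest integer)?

Expected survivors = N0 · l_2 = 1000 × 0.916 = 916 → 916

916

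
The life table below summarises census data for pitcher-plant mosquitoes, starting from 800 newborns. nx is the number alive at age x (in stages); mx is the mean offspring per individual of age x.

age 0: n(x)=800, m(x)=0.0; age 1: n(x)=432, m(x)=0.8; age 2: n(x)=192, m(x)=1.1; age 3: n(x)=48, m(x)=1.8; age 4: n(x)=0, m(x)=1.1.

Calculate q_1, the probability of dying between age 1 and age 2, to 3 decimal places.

0.556

lx = nx/n0 = nx/800: 1, 0.54, 0.24, 0.06, 0
q_1 = (l_1 − l_2) / l_1 = (0.54 − 0.24) / 0.54
     = 0.3 / 0.54 = 0.555556… → 0.556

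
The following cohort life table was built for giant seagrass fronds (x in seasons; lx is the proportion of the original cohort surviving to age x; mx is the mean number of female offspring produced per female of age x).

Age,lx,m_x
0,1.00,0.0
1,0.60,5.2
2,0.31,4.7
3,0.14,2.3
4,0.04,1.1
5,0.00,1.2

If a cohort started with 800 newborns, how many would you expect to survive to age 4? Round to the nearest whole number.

32

Expected survivors = N0 · l_4 = 800 × 0.04 = 32 → 32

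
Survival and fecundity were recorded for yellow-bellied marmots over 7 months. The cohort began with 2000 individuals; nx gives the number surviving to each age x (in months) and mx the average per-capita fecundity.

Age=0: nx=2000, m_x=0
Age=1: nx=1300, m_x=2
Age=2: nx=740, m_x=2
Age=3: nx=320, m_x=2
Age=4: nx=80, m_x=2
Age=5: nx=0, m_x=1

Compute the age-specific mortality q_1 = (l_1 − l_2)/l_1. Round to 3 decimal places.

0.431

lx = nx/n0 = nx/2000: 1, 0.65, 0.37, 0.16, 0.04, 0
q_1 = (l_1 − l_2) / l_1 = (0.65 − 0.37) / 0.65
     = 0.28 / 0.65 = 0.430769… → 0.431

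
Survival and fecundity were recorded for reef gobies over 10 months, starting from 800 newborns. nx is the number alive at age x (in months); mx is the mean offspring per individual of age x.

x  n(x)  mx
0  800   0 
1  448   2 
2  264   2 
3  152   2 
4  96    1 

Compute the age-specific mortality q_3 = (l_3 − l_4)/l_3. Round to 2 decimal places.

0.37

lx = nx/n0 = nx/800: 1, 0.56, 0.33, 0.19, 0.12
q_3 = (l_3 − l_4) / l_3 = (0.19 − 0.12) / 0.19
     = 0.07 / 0.19 = 0.368421… → 0.37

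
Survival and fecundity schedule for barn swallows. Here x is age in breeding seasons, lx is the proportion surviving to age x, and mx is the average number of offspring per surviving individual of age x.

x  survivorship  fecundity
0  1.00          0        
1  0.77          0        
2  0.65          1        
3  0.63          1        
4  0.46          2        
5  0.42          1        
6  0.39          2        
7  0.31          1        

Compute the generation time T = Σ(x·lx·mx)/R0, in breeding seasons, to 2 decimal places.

4.26

lx·mx: 0, 0, 0.65, 0.63, 0.92, 0.42, 0.78, 0.31 → R0 = 3.71
x·lx·mx: 0, 0, 1.3, 1.89, 3.68, 2.1, 4.68, 2.17 → Σ = 15.82
T = 15.82 / 3.71 = 4.264151… → 4.26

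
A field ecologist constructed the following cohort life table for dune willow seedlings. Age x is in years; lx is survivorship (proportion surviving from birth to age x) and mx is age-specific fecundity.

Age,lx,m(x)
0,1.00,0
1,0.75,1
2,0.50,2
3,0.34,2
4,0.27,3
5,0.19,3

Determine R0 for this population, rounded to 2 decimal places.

lx·mx by age: 0, 0.75, 1, 0.68, 0.81, 0.57
R0 = Σ lx·mx = 3.81 → 3.81

3.81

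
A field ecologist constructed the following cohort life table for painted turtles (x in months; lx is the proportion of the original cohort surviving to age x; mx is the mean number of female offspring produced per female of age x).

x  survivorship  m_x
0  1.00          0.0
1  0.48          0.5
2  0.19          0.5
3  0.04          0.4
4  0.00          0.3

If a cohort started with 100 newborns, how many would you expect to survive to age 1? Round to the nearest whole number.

Expected survivors = N0 · l_1 = 100 × 0.48 = 48 → 48

48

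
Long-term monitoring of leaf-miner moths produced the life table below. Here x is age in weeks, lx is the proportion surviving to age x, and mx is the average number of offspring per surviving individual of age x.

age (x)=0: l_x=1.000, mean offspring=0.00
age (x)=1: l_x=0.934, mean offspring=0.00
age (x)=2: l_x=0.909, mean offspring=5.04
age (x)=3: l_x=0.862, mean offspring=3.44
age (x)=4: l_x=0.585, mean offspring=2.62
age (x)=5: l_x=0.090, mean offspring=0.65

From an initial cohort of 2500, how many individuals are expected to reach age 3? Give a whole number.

2155

Expected survivors = N0 · l_3 = 2500 × 0.862 = 2155 → 2155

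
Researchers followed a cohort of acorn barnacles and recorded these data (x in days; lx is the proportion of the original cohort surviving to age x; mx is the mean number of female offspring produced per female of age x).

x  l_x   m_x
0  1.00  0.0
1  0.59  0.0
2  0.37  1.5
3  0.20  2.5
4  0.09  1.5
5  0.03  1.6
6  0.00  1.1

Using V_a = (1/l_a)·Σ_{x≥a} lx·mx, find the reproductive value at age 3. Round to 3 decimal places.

3.415

lx·mx for x ≥ 3: 0.5, 0.135, 0.048, 0 → sum = 0.683
V_3 = 0.683 / l_3 = 0.683 / 0.2 = 3.415 → 3.415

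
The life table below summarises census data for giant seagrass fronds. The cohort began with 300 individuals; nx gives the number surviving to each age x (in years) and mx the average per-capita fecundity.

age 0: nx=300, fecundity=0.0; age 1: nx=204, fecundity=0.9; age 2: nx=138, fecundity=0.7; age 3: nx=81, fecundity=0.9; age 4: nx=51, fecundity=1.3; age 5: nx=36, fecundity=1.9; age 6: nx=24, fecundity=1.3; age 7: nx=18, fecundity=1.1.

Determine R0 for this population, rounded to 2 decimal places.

lx = nx/n0 = nx/300: 1, 0.68, 0.46, 0.27, 0.17, 0.12, 0.08, 0.06
lx·mx by age: 0, 0.612, 0.322, 0.243, 0.221, 0.228, 0.104, 0.066
R0 = Σ lx·mx = 1.796 → 1.80

1.80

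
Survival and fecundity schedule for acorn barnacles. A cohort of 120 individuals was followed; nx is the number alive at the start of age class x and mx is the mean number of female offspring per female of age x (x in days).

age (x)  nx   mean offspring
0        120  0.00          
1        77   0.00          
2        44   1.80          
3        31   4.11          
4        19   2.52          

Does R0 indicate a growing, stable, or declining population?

lx = nx/n0 = nx/120: 1, 0.64167…, 0.36667…, 0.25833…, 0.15833…
R0 = Σ lx·mx = 0 + 0 + 0.66… + 1.06175… + 0.399… = 2.12075…
R0 > 1, so the population is growing.

growing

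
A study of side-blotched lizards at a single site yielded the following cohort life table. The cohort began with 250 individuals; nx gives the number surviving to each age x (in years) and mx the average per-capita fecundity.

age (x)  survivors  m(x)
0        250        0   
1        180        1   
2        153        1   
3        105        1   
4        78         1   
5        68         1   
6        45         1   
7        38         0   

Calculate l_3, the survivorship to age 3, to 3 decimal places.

l_3 = n_3/n_0 = 105/250 = 0.42 → 0.420

0.420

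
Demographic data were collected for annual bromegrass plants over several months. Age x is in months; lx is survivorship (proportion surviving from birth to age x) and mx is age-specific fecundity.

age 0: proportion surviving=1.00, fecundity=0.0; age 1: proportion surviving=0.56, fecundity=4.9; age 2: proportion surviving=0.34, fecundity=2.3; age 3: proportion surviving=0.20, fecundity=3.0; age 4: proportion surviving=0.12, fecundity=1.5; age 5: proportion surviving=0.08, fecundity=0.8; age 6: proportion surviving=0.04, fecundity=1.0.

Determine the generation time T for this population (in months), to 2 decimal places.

1.68

lx·mx: 0, 2.744, 0.782, 0.6, 0.18, 0.064, 0.04 → R0 = 4.41
x·lx·mx: 0, 2.744, 1.564, 1.8, 0.72, 0.32, 0.24 → Σ = 7.388
T = 7.388 / 4.41 = 1.675283… → 1.68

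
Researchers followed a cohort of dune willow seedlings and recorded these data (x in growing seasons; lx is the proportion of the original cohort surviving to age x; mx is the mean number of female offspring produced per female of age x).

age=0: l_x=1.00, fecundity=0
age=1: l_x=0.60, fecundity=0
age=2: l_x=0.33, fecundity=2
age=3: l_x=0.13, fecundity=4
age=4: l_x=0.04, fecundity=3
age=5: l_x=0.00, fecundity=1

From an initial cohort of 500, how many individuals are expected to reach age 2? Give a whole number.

Expected survivors = N0 · l_2 = 500 × 0.33 = 165 → 165

165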